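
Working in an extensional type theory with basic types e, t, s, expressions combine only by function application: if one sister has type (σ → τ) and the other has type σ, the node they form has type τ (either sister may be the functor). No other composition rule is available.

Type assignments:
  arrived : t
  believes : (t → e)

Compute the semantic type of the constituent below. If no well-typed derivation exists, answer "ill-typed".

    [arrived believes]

e

[arrived believes] — believes of type (t → e) combines with arrived of type t: type e.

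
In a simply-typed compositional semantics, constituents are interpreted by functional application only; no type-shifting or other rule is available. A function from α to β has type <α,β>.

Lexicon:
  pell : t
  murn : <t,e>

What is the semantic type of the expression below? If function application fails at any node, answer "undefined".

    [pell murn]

e

At [pell murn], murn : <t,e> takes pell : t, giving e.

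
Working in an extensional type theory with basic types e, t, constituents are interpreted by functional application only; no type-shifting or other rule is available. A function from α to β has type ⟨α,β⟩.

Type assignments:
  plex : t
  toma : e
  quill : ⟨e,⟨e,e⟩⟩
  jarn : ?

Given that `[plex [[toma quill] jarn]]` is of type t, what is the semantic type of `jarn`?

⟨⟨e,e⟩,⟨t,t⟩⟩

At [plex [[toma quill] jarn]] (required: t): plex is t, which is not a function with range t; hence [[toma quill] jarn] is the functor — type ⟨t,t⟩.
At [[toma quill] jarn] (required: ⟨t,t⟩): [toma quill] is ⟨e,e⟩, which is not a function with range ⟨t,t⟩; hence jarn is the functor — type ⟨⟨e,e⟩,⟨t,t⟩⟩.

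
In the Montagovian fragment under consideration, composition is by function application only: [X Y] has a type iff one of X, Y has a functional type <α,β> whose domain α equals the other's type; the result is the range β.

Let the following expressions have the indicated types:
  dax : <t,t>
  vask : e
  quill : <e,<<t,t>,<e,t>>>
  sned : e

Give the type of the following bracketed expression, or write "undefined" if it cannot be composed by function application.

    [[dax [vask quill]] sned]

t

At [vask quill], quill : <e,<<t,t>,<e,t>>> takes vask : e, giving <<t,t>,<e,t>>.
At [dax [vask quill]], [vask quill] : <<t,t>,<e,t>> takes dax : <t,t>, giving <e,t>.
At [[dax [vask quill]] sned], [dax [vask quill]] : <e,t> takes sned : e, giving t.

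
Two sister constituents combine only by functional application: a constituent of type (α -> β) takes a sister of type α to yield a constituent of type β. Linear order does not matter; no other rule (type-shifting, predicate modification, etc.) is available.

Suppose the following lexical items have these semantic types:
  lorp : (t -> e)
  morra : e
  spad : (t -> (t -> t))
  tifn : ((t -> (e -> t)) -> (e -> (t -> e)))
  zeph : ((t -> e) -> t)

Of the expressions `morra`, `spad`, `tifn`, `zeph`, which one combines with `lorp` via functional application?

zeph

morra : e — neither side's domain matches the other.
spad : (t -> (t -> t)) — neither side's domain matches the other.
tifn : ((t -> (e -> t)) -> (e -> (t -> e))) — neither side's domain matches the other.
zeph — combines: zeph : ((t -> e) -> t) takes lorp : (t -> e) as argument, giving t.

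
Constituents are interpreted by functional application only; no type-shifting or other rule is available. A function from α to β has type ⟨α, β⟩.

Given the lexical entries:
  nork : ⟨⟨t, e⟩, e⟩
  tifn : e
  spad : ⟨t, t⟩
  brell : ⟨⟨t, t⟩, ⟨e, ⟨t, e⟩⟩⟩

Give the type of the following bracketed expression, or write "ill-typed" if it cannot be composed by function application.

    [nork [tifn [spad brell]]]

e

At [spad brell], brell : ⟨⟨t, t⟩, ⟨e, ⟨t, e⟩⟩⟩ takes spad : ⟨t, t⟩, giving ⟨e, ⟨t, e⟩⟩.
At [tifn [spad brell]], [spad brell] : ⟨e, ⟨t, e⟩⟩ takes tifn : e, giving ⟨t, e⟩.
At [nork [tifn [spad brell]]], nork : ⟨⟨t, e⟩, e⟩ takes [tifn [spad brell]] : ⟨t, e⟩, giving e.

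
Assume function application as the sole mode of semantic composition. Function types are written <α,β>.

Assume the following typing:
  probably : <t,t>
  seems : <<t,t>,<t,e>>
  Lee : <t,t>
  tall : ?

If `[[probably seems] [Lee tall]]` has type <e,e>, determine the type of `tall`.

For [[probably seems] [Lee tall]] to have type <e,e> with [probably seems] of type <t,e>, [Lee tall] must be the function: [Lee tall] : <<t,e>,<e,e>>.
For [Lee tall] to have type <<t,e>,<e,e>> with Lee of type <t,t>, tall must be the function: tall : <<t,t>,<<t,e>,<e,e>>>.

<<t,t>,<<t,e>,<e,e>>>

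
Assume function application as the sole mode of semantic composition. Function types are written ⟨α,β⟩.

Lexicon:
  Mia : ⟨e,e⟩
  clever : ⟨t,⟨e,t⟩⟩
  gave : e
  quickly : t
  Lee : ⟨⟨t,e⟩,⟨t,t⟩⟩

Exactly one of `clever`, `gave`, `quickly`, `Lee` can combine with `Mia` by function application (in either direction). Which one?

clever : ⟨t,⟨e,t⟩⟩ — does not combine with Mia.
gave — combines: Mia : ⟨e,e⟩ takes gave : e as argument, giving e.
quickly : t — does not combine with Mia.
Lee : ⟨⟨t,e⟩,⟨t,t⟩⟩ — does not combine with Mia.

gave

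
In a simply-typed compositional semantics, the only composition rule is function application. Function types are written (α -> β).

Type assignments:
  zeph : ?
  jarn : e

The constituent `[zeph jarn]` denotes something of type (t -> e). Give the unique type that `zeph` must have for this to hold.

[zeph jarn] is required to be (t -> e). jarn : e cannot yield (t -> e) as functor, so zeph : (e -> (t -> e)).

(e -> (t -> e))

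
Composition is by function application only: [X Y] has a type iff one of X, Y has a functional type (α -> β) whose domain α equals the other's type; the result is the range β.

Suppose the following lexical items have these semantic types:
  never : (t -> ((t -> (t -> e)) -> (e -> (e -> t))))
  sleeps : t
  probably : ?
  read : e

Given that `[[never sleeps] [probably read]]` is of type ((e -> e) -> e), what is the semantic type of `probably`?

For [[never sleeps] [probably read]] to have type ((e -> e) -> e) with [never sleeps] of type ((t -> (t -> e)) -> (e -> (e -> t))), [probably read] must be the function: [probably read] : (((t -> (t -> e)) -> (e -> (e -> t))) -> ((e -> e) -> e)).
For [probably read] to have type (((t -> (t -> e)) -> (e -> (e -> t))) -> ((e -> e) -> e)) with read of type e, probably must be the function: probably : (e -> (((t -> (t -> e)) -> (e -> (e -> t))) -> ((e -> e) -> e))).

(e -> (((t -> (t -> e)) -> (e -> (e -> t))) -> ((e -> e) -> e)))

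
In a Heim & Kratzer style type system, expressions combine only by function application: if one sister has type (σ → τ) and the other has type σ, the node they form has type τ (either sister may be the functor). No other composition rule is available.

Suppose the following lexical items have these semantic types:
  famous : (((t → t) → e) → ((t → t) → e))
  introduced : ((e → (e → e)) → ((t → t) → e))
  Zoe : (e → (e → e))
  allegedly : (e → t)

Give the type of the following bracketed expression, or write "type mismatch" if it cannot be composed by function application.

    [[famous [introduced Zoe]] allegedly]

type mismatch

[introduced Zoe] — introduced of type ((e → (e → e)) → ((t → t) → e)) combines with Zoe of type (e → (e → e)): type ((t → t) → e).
[famous [introduced Zoe]] — famous of type (((t → t) → e) → ((t → t) → e)) combines with [introduced Zoe] of type ((t → t) → e): type ((t → t) → e).
At [[famous [introduced Zoe]] allegedly]: neither ((t → t) → e) nor (e → t) can take the other as argument; the node is ill-typed.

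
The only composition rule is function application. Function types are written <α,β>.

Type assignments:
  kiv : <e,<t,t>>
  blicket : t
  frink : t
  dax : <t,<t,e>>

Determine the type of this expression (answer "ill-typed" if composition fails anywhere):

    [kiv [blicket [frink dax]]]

<t,t>

[frink dax]: dax is <t,<t,e>>, frink is t; result <t,e>.
[blicket [frink dax]]: [frink dax] is <t,e>, blicket is t; result e.
[kiv [blicket [frink dax]]]: kiv is <e,<t,t>>, [blicket [frink dax]] is e; result <t,t>.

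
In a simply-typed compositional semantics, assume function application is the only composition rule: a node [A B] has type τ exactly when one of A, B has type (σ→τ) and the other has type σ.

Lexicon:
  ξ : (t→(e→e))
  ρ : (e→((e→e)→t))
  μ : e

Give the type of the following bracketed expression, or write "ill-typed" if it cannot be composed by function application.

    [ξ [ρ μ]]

ill-typed

At [ρ μ], ρ : (e→((e→e)→t)) takes μ : e, giving ((e→e)→t).
[ξ [ρ μ]]: (t→(e→e)) and ((e→e)→t) cannot combine by function application — type clash.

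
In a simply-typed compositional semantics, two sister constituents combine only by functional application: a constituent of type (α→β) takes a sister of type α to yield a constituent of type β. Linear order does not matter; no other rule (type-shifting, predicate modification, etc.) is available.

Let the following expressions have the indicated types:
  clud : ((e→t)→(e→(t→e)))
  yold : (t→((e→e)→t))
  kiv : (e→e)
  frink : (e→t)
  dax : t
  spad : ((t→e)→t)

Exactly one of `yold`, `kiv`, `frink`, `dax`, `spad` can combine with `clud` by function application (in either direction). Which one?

frink

yold : (t→((e→e)→t)) — no; clud wants (e→t), and yold wants t.
kiv : (e→e) — no; clud wants (e→t), and kiv wants e.
frink — combines: clud : ((e→t)→(e→(t→e))) takes frink : (e→t) as argument, giving (e→(t→e)).
dax : t — no; clud wants (e→t), and dax wants nothing (atomic).
spad : ((t→e)→t) — no; clud wants (e→t), and spad wants (t→e).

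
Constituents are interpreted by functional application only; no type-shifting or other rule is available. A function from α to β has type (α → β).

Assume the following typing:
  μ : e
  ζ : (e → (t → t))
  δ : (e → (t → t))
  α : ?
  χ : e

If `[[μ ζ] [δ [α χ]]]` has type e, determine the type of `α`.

(e → ((e → (t → t)) → ((t → t) → e)))

[[μ ζ] [δ [α χ]]] must have type e. The sister [μ ζ] has type (t → t); that is not a function onto e, so [δ [α χ]] must be the functor, of type ((t → t) → e).
[δ [α χ]] must have type ((t → t) → e). The sister δ has type (e → (t → t)); that is not a function onto ((t → t) → e), so [α χ] must be the functor, of type ((e → (t → t)) → ((t → t) → e)).
[α χ] must have type ((e → (t → t)) → ((t → t) → e)). The sister χ has type e; that is not a function onto ((e → (t → t)) → ((t → t) → e)), so α must be the functor, of type (e → ((e → (t → t)) → ((t → t) → e))).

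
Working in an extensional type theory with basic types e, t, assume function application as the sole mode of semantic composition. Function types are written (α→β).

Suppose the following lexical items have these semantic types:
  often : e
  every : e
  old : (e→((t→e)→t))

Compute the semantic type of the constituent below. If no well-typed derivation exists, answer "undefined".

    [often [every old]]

undefined

At [every old], old : (e→((t→e)→t)) takes every : e, giving ((t→e)→t).
At [often [every old]]: neither e nor ((t→e)→t) can take the other as argument; the node is ill-typed.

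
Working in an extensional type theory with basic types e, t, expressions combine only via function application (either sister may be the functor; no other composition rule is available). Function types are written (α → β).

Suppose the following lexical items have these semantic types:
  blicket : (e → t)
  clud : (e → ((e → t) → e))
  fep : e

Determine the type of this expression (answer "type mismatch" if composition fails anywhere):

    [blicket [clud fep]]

At [clud fep], clud : (e → ((e → t) → e)) takes fep : e, giving ((e → t) → e).
At [blicket [clud fep]], [clud fep] : ((e → t) → e) takes blicket : (e → t), giving e.

e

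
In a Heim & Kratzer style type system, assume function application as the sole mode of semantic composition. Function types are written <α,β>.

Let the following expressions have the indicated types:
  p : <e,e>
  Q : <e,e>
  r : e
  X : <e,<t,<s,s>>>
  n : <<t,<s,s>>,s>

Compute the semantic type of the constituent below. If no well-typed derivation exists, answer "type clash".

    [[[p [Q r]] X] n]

s

At [Q r], Q : <e,e> takes r : e, giving e.
At [p [Q r]], p : <e,e> takes [Q r] : e, giving e.
At [[p [Q r]] X], X : <e,<t,<s,s>>> takes [p [Q r]] : e, giving <t,<s,s>>.
At [[[p [Q r]] X] n], n : <<t,<s,s>>,s> takes [[p [Q r]] X] : <t,<s,s>>, giving s.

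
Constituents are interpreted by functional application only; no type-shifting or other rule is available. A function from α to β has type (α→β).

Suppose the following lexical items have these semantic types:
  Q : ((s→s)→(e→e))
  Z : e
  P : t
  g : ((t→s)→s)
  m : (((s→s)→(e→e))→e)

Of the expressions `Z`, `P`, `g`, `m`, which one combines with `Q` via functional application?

m

Z : e — does not combine with Q.
P : t — does not combine with Q.
g : ((t→s)→s) — does not combine with Q.
m — combines: m : (((s→s)→(e→e))→e) takes Q : ((s→s)→(e→e)) as argument, giving e.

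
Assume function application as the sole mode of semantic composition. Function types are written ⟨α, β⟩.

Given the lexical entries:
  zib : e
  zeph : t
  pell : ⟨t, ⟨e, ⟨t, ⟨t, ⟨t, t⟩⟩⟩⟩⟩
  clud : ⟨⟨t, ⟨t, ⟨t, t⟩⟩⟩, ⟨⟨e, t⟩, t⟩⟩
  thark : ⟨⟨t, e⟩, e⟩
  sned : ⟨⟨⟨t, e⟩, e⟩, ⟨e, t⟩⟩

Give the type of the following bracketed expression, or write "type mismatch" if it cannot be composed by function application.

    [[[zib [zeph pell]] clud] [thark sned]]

t

[zeph pell]: pell is ⟨t, ⟨e, ⟨t, ⟨t, ⟨t, t⟩⟩⟩⟩⟩, zeph is t; result ⟨e, ⟨t, ⟨t, ⟨t, t⟩⟩⟩⟩.
[zib [zeph pell]]: [zeph pell] is ⟨e, ⟨t, ⟨t, ⟨t, t⟩⟩⟩⟩, zib is e; result ⟨t, ⟨t, ⟨t, t⟩⟩⟩.
[[zib [zeph pell]] clud]: clud is ⟨⟨t, ⟨t, ⟨t, t⟩⟩⟩, ⟨⟨e, t⟩, t⟩⟩, [zib [zeph pell]] is ⟨t, ⟨t, ⟨t, t⟩⟩⟩; result ⟨⟨e, t⟩, t⟩.
[thark sned]: sned is ⟨⟨⟨t, e⟩, e⟩, ⟨e, t⟩⟩, thark is ⟨⟨t, e⟩, e⟩; result ⟨e, t⟩.
[[[zib [zeph pell]] clud] [thark sned]]: [[zib [zeph pell]] clud] is ⟨⟨e, t⟩, t⟩, [thark sned] is ⟨e, t⟩; result t.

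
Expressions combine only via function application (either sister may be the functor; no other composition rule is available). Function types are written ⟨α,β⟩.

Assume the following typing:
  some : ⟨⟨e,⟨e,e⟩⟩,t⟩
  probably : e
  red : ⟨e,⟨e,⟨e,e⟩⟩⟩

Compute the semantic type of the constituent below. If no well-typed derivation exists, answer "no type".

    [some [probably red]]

[probably red]: red is ⟨e,⟨e,⟨e,e⟩⟩⟩, probably is e; result ⟨e,⟨e,e⟩⟩.
[some [probably red]]: some is ⟨⟨e,⟨e,e⟩⟩,t⟩, [probably red] is ⟨e,⟨e,e⟩⟩; result t.

t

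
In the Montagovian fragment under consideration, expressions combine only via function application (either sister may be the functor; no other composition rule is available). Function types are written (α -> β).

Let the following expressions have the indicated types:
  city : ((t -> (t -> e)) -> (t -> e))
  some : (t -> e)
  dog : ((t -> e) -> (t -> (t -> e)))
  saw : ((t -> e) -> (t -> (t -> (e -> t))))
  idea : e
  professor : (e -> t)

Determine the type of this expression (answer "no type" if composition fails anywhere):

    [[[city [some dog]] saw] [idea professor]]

[some dog]: ((t -> e) -> (t -> (t -> e))) applied to (t -> e) yields (t -> (t -> e)).
[city [some dog]]: ((t -> (t -> e)) -> (t -> e)) applied to (t -> (t -> e)) yields (t -> e).
[[city [some dog]] saw]: ((t -> e) -> (t -> (t -> (e -> t)))) applied to (t -> e) yields (t -> (t -> (e -> t))).
[idea professor]: (e -> t) applied to e yields t.
[[[city [some dog]] saw] [idea professor]]: (t -> (t -> (e -> t))) applied to t yields (t -> (e -> t)).

(t -> (e -> t))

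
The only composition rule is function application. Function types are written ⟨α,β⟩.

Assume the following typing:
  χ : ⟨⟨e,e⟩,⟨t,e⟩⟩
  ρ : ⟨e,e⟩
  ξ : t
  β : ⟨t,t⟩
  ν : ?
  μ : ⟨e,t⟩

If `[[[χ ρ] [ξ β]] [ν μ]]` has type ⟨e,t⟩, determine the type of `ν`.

At [[[χ ρ] [ξ β]] [ν μ]] (required: ⟨e,t⟩): [[χ ρ] [ξ β]] is e, which is not a function with range ⟨e,t⟩; hence [ν μ] is the functor — type ⟨e,⟨e,t⟩⟩.
At [ν μ] (required: ⟨e,⟨e,t⟩⟩): μ is ⟨e,t⟩, which is not a function with range ⟨e,⟨e,t⟩⟩; hence ν is the functor — type ⟨⟨e,t⟩,⟨e,⟨e,t⟩⟩⟩.

⟨⟨e,t⟩,⟨e,⟨e,t⟩⟩⟩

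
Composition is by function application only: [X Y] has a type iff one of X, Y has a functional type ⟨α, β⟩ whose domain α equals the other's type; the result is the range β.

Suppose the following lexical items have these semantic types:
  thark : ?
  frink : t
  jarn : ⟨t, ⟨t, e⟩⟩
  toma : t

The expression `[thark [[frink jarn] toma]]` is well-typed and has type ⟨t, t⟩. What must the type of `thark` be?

[thark [[frink jarn] toma]] must have type ⟨t, t⟩. The sister [[frink jarn] toma] has type e; that is not a function onto ⟨t, t⟩, so thark must be the functor, of type ⟨e, ⟨t, t⟩⟩.

⟨e, ⟨t, t⟩⟩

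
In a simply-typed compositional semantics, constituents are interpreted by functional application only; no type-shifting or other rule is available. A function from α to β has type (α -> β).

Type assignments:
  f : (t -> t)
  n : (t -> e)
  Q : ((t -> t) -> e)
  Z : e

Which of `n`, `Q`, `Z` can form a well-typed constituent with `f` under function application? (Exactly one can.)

Q

n : (t -> e) — f needs t; n needs t; neither fits.
Q — combines: Q : ((t -> t) -> e) takes f : (t -> t) as argument, giving e.
Z : e — f needs t; Z needs nothing (atomic); neither fits.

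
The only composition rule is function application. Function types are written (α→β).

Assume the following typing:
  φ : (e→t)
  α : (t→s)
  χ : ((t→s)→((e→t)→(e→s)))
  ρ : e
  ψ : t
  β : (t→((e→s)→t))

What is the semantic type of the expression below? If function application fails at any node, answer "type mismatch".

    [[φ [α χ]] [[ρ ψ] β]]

At [α χ], χ : ((t→s)→((e→t)→(e→s))) takes α : (t→s), giving ((e→t)→(e→s)).
At [φ [α χ]], [α χ] : ((e→t)→(e→s)) takes φ : (e→t), giving (e→s).
[ρ ψ]: e and t cannot combine by function application — type clash.

type mismatch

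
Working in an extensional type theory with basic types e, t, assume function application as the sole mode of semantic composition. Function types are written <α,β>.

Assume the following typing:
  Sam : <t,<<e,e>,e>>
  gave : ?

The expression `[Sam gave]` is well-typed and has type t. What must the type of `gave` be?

<<t,<<e,e>,e>>,t>

For [Sam gave] to have type t with Sam of type <t,<<e,e>,e>>, gave must be the function: gave : <<t,<<e,e>,e>>,t>.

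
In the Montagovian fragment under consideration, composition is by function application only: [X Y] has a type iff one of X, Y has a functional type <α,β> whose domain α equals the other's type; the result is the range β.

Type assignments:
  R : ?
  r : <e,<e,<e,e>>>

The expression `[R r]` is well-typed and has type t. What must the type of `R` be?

[R r] is required to be t. r : <e,<e,<e,e>>> cannot yield t as functor, so R : <<e,<e,<e,e>>>,t>.

<<e,<e,<e,e>>>,t>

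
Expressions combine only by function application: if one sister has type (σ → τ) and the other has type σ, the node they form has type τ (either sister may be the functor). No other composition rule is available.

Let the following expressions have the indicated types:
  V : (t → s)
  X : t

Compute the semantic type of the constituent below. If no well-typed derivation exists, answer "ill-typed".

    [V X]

s

At [V X], V : (t → s) takes X : t, giving s.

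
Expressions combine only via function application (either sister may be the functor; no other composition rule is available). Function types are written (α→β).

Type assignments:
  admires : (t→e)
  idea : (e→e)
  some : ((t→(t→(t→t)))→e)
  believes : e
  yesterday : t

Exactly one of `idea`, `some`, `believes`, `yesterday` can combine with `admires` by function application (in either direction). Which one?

yesterday

idea : (e→e) — admires needs t; idea needs e; neither fits.
some : ((t→(t→(t→t)))→e) — admires needs t; some needs (t→(t→(t→t))); neither fits.
believes : e — admires needs t; believes needs nothing (atomic); neither fits.
yesterday — combines: admires : (t→e) takes yesterday : t as argument, giving e.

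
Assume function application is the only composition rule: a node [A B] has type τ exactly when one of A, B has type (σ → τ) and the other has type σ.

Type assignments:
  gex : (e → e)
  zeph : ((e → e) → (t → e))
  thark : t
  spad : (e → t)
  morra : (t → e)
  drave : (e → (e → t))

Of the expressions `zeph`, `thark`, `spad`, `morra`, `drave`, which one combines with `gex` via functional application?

zeph — combines: zeph : ((e → e) → (t → e)) takes gex : (e → e) as argument, giving (t → e).
thark : t — no; gex wants e, and thark wants nothing (atomic).
spad : (e → t) — no; gex wants e, and spad wants e.
morra : (t → e) — no; gex wants e, and morra wants t.
drave : (e → (e → t)) — no; gex wants e, and drave wants e.

zeph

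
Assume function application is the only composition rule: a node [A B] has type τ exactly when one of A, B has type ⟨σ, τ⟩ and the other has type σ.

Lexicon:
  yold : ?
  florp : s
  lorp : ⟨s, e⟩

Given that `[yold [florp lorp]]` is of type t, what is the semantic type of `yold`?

⟨e, t⟩

[yold [florp lorp]] is required to be t. [florp lorp] : e cannot yield t as functor, so yold : ⟨e, t⟩.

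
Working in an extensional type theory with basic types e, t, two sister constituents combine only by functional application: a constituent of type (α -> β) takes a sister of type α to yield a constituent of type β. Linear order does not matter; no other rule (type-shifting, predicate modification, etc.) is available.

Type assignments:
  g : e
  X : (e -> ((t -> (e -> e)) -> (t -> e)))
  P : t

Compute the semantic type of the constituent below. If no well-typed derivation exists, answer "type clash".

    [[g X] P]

[g X]: functor X : (e -> ((t -> (e -> e)) -> (t -> e))), argument g : e; result ((t -> (e -> e)) -> (t -> e)).
[[g X] P]: ((t -> (e -> e)) -> (t -> e)) with t — neither is a function whose domain matches the other; composition fails here.

type clash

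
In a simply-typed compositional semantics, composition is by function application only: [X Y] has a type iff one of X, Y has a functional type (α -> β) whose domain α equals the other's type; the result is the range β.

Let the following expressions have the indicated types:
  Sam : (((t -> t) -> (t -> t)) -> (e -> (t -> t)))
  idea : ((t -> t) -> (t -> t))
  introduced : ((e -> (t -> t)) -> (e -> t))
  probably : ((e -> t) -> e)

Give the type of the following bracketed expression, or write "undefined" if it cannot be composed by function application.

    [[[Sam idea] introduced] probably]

e

[Sam idea]: functor Sam : (((t -> t) -> (t -> t)) -> (e -> (t -> t))), argument idea : ((t -> t) -> (t -> t)); result (e -> (t -> t)).
[[Sam idea] introduced]: functor introduced : ((e -> (t -> t)) -> (e -> t)), argument [Sam idea] : (e -> (t -> t)); result (e -> t).
[[[Sam idea] introduced] probably]: functor probably : ((e -> t) -> e), argument [[Sam idea] introduced] : (e -> t); result e.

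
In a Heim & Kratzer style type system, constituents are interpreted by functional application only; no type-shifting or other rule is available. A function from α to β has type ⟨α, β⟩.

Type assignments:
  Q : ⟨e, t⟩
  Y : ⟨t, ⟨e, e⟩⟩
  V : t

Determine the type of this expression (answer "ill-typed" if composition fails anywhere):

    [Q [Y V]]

ill-typed

[Y V]: functor Y : ⟨t, ⟨e, e⟩⟩, argument V : t; result ⟨e, e⟩.
[Q [Y V]]: ⟨e, t⟩ and ⟨e, e⟩ cannot combine by function application — type clash.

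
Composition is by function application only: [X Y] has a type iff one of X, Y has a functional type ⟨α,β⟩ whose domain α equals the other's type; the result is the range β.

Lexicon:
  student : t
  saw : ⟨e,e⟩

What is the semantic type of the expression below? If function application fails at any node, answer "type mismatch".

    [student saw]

type mismatch

[student saw]: t with ⟨e,e⟩ — neither is a function whose domain matches the other; composition fails here.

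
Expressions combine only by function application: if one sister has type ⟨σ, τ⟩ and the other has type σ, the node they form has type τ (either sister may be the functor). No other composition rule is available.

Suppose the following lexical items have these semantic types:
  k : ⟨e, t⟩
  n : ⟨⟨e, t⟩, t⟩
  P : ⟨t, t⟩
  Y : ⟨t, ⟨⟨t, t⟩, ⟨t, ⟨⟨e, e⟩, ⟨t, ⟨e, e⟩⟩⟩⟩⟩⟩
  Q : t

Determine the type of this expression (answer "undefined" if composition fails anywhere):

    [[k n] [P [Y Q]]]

⟨⟨e, e⟩, ⟨t, ⟨e, e⟩⟩⟩

[k n]: functor n : ⟨⟨e, t⟩, t⟩, argument k : ⟨e, t⟩; result t.
[Y Q]: functor Y : ⟨t, ⟨⟨t, t⟩, ⟨t, ⟨⟨e, e⟩, ⟨t, ⟨e, e⟩⟩⟩⟩⟩⟩, argument Q : t; result ⟨⟨t, t⟩, ⟨t, ⟨⟨e, e⟩, ⟨t, ⟨e, e⟩⟩⟩⟩⟩.
[P [Y Q]]: functor [Y Q] : ⟨⟨t, t⟩, ⟨t, ⟨⟨e, e⟩, ⟨t, ⟨e, e⟩⟩⟩⟩⟩, argument P : ⟨t, t⟩; result ⟨t, ⟨⟨e, e⟩, ⟨t, ⟨e, e⟩⟩⟩⟩.
[[k n] [P [Y Q]]]: functor [P [Y Q]] : ⟨t, ⟨⟨e, e⟩, ⟨t, ⟨e, e⟩⟩⟩⟩, argument [k n] : t; result ⟨⟨e, e⟩, ⟨t, ⟨e, e⟩⟩⟩.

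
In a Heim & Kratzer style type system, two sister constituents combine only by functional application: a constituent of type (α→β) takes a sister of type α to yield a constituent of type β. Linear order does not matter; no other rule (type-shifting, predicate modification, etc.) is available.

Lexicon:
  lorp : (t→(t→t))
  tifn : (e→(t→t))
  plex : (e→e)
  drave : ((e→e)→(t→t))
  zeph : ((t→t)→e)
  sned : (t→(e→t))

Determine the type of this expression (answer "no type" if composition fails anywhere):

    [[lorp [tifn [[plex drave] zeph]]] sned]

no type

[plex drave]: drave is ((e→e)→(t→t)), plex is (e→e); result (t→t).
[[plex drave] zeph]: zeph is ((t→t)→e), [plex drave] is (t→t); result e.
[tifn [[plex drave] zeph]]: tifn is (e→(t→t)), [[plex drave] zeph] is e; result (t→t).
At [lorp [tifn [[plex drave] zeph]]]: neither (t→(t→t)) nor (t→t) can take the other as argument; the node is ill-typed.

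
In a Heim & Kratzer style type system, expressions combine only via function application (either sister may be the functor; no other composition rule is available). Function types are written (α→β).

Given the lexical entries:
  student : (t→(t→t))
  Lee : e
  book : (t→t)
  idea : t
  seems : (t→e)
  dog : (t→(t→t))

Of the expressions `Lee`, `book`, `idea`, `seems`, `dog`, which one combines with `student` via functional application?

idea

Lee : e — student needs t; Lee needs nothing (atomic); neither fits.
book : (t→t) — student needs t; book needs t; neither fits.
idea — combines: student : (t→(t→t)) takes idea : t as argument, giving (t→t).
seems : (t→e) — student needs t; seems needs t; neither fits.
dog : (t→(t→t)) — student needs t; dog needs t; neither fits.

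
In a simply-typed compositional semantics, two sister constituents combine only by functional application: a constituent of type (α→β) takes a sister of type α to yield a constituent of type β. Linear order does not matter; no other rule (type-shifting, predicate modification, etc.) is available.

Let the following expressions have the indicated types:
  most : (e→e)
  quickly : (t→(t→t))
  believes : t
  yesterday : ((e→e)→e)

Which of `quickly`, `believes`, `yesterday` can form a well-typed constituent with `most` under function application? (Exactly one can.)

yesterday

quickly : (t→(t→t)) — most needs e; quickly needs t; neither fits.
believes : t — most needs e; believes needs nothing (atomic); neither fits.
yesterday — combines: yesterday : ((e→e)→e) takes most : (e→e) as argument, giving e.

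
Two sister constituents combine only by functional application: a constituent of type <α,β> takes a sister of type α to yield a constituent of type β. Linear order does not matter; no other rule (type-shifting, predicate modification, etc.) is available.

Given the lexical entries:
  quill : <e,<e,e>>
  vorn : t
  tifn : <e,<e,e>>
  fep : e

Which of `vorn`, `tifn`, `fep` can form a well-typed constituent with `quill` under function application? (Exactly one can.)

fep

vorn : t — neither side's domain matches the other.
tifn : <e,<e,e>> — neither side's domain matches the other.
fep — combines: quill : <e,<e,e>> takes fep : e as argument, giving <e,e>.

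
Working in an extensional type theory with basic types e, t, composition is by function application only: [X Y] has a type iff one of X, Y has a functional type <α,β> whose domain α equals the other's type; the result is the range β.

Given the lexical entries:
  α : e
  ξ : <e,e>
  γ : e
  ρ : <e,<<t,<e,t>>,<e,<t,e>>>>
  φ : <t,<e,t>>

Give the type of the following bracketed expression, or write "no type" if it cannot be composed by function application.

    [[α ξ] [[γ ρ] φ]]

<t,e>

[α ξ] — ξ of type <e,e> combines with α of type e: type e.
[γ ρ] — ρ of type <e,<<t,<e,t>>,<e,<t,e>>>> combines with γ of type e: type <<t,<e,t>>,<e,<t,e>>>.
[[γ ρ] φ] — [γ ρ] of type <<t,<e,t>>,<e,<t,e>>> combines with φ of type <t,<e,t>>: type <e,<t,e>>.
[[α ξ] [[γ ρ] φ]] — [[γ ρ] φ] of type <e,<t,e>> combines with [α ξ] of type e: type <t,e>.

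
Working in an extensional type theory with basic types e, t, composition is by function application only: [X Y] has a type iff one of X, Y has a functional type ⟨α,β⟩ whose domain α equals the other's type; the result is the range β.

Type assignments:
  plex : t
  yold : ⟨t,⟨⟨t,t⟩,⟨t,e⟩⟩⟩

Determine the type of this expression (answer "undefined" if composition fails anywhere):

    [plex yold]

[plex yold]: ⟨t,⟨⟨t,t⟩,⟨t,e⟩⟩⟩ applied to t yields ⟨⟨t,t⟩,⟨t,e⟩⟩.

⟨⟨t,t⟩,⟨t,e⟩⟩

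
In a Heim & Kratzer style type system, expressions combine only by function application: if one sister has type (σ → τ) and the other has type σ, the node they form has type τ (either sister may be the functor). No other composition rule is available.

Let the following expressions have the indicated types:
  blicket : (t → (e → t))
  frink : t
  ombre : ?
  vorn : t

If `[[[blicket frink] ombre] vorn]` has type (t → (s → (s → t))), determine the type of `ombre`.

((e → t) → (t → (t → (s → (s → t)))))

[[[blicket frink] ombre] vorn] is required to be (t → (s → (s → t))). vorn : t cannot yield (t → (s → (s → t))) as functor, so [[blicket frink] ombre] : (t → (t → (s → (s → t)))).
[[blicket frink] ombre] is required to be (t → (t → (s → (s → t)))). [blicket frink] : (e → t) cannot yield (t → (t → (s → (s → t)))) as functor, so ombre : ((e → t) → (t → (t → (s → (s → t))))).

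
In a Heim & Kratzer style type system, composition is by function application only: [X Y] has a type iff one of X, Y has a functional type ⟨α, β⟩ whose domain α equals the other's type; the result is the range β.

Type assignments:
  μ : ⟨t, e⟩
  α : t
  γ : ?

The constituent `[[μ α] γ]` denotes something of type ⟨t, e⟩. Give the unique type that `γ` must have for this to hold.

At [[μ α] γ] (required: ⟨t, e⟩): [μ α] is e, which is not a function with range ⟨t, e⟩; hence γ is the functor — type ⟨e, ⟨t, e⟩⟩.

⟨e, ⟨t, e⟩⟩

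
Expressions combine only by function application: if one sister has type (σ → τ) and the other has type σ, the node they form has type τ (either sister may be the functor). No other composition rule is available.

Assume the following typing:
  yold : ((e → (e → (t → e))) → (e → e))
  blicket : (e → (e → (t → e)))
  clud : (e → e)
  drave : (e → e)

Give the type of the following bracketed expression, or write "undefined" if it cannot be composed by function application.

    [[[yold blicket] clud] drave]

[yold blicket]: ((e → (e → (t → e))) → (e → e)) applied to (e → (e → (t → e))) yields (e → e).
[[yold blicket] clud]: (e → e) with (e → e) — neither is a function whose domain matches the other; composition fails here.

undefined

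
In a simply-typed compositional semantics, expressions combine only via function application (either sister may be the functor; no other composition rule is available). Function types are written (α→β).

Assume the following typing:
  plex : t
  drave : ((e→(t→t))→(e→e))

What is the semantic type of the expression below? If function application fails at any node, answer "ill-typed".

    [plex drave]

ill-typed

At [plex drave]: neither t nor ((e→(t→t))→(e→e)) can take the other as argument; the node is ill-typed.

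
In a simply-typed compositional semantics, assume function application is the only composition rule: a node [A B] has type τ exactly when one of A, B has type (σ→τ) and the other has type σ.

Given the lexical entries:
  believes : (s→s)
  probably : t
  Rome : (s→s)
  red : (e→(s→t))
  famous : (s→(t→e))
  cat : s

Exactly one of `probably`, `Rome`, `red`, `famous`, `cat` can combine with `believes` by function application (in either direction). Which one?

probably : t — believes needs s; probably needs nothing (atomic); neither fits.
Rome : (s→s) — believes needs s; Rome needs s; neither fits.
red : (e→(s→t)) — believes needs s; red needs e; neither fits.
famous : (s→(t→e)) — believes needs s; famous needs s; neither fits.
cat — combines: believes : (s→s) takes cat : s as argument, giving s.

cat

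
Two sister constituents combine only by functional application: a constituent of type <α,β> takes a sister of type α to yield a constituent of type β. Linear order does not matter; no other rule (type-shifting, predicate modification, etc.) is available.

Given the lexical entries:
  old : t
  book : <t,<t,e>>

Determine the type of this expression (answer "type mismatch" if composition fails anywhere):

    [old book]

<t,e>

[old book]: <t,<t,e>> applied to t yields <t,e>.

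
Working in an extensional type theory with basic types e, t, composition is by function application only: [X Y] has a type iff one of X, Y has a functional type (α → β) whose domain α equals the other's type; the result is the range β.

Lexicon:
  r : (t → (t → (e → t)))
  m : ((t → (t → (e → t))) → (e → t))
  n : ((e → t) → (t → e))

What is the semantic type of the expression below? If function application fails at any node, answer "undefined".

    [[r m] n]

[r m]: functor m : ((t → (t → (e → t))) → (e → t)), argument r : (t → (t → (e → t))); result (e → t).
[[r m] n]: functor n : ((e → t) → (t → e)), argument [r m] : (e → t); result (t → e).

(t → e)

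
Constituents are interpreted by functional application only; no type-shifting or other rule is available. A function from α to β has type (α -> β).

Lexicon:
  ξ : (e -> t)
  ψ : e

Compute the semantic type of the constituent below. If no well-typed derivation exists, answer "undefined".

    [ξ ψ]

t

At [ξ ψ], ξ : (e -> t) takes ψ : e, giving t.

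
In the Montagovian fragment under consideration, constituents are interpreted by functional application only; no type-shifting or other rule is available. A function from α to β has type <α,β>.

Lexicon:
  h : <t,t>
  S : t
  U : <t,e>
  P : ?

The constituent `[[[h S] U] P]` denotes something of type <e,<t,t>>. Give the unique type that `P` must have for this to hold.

At [[[h S] U] P] (required: <e,<t,t>>): [[h S] U] is e, which is not a function with range <e,<t,t>>; hence P is the functor — type <e,<e,<t,t>>>.

<e,<e,<t,t>>>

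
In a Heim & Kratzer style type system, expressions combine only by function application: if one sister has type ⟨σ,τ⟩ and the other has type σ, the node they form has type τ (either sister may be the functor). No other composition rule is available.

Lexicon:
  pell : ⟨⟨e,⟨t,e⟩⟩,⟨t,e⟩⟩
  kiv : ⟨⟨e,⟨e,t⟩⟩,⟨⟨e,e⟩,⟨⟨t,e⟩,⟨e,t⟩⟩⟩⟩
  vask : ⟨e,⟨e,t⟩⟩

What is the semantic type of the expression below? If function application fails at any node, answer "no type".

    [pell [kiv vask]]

no type

[kiv vask]: ⟨⟨e,⟨e,t⟩⟩,⟨⟨e,e⟩,⟨⟨t,e⟩,⟨e,t⟩⟩⟩⟩ applied to ⟨e,⟨e,t⟩⟩ yields ⟨⟨e,e⟩,⟨⟨t,e⟩,⟨e,t⟩⟩⟩.
At [pell [kiv vask]]: neither ⟨⟨e,⟨t,e⟩⟩,⟨t,e⟩⟩ nor ⟨⟨e,e⟩,⟨⟨t,e⟩,⟨e,t⟩⟩⟩ can take the other as argument; the node is ill-typed.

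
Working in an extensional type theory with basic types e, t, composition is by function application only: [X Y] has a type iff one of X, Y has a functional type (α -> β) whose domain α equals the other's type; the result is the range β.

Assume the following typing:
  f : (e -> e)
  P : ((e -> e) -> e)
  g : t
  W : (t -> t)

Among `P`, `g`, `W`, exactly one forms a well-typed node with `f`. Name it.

P — combines: P : ((e -> e) -> e) takes f : (e -> e) as argument, giving e.
g : t — f needs e; g needs nothing (atomic); neither fits.
W : (t -> t) — f needs e; W needs t; neither fits.

P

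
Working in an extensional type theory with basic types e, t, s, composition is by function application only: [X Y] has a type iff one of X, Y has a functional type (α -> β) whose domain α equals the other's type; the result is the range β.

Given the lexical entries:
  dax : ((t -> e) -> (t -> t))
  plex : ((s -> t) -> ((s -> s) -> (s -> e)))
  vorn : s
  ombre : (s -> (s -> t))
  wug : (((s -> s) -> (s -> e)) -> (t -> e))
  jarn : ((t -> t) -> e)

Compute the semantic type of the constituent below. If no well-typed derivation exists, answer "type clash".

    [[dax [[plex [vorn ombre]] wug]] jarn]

e

[vorn ombre]: (s -> (s -> t)) applied to s yields (s -> t).
[plex [vorn ombre]]: ((s -> t) -> ((s -> s) -> (s -> e))) applied to (s -> t) yields ((s -> s) -> (s -> e)).
[[plex [vorn ombre]] wug]: (((s -> s) -> (s -> e)) -> (t -> e)) applied to ((s -> s) -> (s -> e)) yields (t -> e).
[dax [[plex [vorn ombre]] wug]]: ((t -> e) -> (t -> t)) applied to (t -> e) yields (t -> t).
[[dax [[plex [vorn ombre]] wug]] jarn]: ((t -> t) -> e) applied to (t -> t) yields e.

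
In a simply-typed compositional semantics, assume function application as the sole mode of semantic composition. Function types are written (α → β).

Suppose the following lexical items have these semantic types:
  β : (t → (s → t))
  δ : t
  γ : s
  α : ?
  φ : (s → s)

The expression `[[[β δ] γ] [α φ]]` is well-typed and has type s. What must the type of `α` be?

((s → s) → (t → s))

[[[β δ] γ] [α φ]] must have type s. The sister [[β δ] γ] has type t; that is not a function onto s, so [α φ] must be the functor, of type (t → s).
[α φ] must have type (t → s). The sister φ has type (s → s); that is not a function onto (t → s), so α must be the functor, of type ((s → s) → (t → s)).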